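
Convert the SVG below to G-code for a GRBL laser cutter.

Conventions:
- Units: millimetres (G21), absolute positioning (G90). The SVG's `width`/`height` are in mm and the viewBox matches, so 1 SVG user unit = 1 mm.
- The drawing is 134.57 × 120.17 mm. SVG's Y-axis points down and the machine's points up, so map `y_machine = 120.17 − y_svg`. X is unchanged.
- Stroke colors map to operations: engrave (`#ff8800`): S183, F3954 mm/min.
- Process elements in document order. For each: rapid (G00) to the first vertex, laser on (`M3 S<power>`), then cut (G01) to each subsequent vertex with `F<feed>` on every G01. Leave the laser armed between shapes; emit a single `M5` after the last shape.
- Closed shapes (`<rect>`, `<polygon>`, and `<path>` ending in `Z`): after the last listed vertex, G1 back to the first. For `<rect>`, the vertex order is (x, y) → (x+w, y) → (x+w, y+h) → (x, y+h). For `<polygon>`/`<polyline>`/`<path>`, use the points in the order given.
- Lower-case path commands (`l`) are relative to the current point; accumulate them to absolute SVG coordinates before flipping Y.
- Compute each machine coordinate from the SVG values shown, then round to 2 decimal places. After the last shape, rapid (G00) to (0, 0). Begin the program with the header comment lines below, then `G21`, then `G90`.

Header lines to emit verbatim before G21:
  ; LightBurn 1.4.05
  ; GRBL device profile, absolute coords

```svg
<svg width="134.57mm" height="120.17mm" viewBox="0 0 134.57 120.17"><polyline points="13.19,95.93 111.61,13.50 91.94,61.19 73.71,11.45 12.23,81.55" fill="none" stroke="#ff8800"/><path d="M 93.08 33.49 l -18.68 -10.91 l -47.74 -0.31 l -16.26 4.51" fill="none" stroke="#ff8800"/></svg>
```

; LightBurn 1.4.05
; GRBL device profile, absolute coords
G21
G90
G00 X13.19 Y24.24
M3 S183
G01 X111.61 Y106.67 F3954
G01 X91.94 Y58.98 F3954
G01 X73.71 Y108.72 F3954
G01 X12.23 Y38.62 F3954
G00 X93.08 Y86.68
M3 S183
G01 X74.40 Y97.59 F3954
G01 X26.66 Y97.90 F3954
G01 X10.40 Y93.39 F3954
M5
G00 X0.00 Y0.00

1 u = 1 mm; y_m = 120.17 − y.

[1] `<polyline>` open polyline, #ff8800→engrave S183 F3954: (13.19,24.24) → (111.61,106.67) → (91.94,58.98) → (73.71,108.72) → (12.23,38.62)

[2] `<path>` open polyline, #ff8800→engrave S183 F3954: (93.08,86.68) → (74.40,97.59) → (26.66,97.90) → (10.40,93.39)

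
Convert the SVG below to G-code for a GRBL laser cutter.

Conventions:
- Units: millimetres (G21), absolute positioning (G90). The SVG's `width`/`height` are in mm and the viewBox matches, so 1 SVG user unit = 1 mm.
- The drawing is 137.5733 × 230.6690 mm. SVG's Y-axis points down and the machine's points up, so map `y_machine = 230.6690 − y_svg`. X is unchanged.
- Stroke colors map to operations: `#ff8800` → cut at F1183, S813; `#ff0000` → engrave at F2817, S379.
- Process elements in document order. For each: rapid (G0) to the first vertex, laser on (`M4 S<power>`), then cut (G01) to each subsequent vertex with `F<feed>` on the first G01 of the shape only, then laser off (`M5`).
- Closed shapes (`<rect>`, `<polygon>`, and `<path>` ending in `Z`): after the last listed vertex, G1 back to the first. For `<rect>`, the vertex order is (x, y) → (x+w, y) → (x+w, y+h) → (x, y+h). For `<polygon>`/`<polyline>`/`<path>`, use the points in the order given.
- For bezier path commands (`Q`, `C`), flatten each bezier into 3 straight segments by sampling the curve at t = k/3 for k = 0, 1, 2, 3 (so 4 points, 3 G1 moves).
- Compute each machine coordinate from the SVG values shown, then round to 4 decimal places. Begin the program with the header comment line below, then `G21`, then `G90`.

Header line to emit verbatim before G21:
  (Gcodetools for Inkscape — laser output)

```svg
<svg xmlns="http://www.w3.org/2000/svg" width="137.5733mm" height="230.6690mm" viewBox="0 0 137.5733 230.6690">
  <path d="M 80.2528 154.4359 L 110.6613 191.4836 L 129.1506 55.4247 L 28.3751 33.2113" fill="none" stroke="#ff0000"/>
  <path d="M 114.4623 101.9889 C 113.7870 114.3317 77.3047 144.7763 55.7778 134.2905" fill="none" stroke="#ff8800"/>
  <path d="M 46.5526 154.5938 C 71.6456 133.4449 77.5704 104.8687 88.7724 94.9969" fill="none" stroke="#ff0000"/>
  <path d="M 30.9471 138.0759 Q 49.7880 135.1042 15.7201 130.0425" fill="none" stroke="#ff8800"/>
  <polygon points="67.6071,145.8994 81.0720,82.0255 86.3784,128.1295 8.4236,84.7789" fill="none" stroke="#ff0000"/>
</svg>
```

1 u = 1 mm; y_m = 230.6690 − y.

[1] `<path>` open polyline, #ff0000→engrave S379 F2817: (80.2528,76.2331) → (110.6613,39.1854) → (129.1506,175.2443) → (28.3751,197.4577)

[2] `<path>` cubic bezier, #ff8800→cut S813 F1183: (114.4623,128.6801) → (103.7314,112.4897) → (80.4097,97.3498) → (55.7778,96.3785)

[3] `<path>` cubic bezier, #ff0000→engrave S379 F2817: (46.5526,76.0752) → (66.1616,98.7320) → (78.4241,120.5333) → (88.7724,135.6721)

[4] `<path>` quadratic bezier, #ff8800→cut S813 F1183: (30.9471,92.5931) → (37.6289,94.8065) → (32.5533,97.4843) → (15.7201,100.6265)

[5] `<polygon>` closed polygon, #ff0000→engrave S379 F2817: (67.6071,84.7696) → (81.0720,148.6435) → (86.3784,102.5395) → (8.4236,145.8901) → (67.6071,84.7696) (closed)

(Gcodetools for Inkscape — laser output)
G21
G90
G0 X80.2528 Y76.2331
M4 S379
G01 X110.6613 Y39.1854 F2817
G01 X129.1506 Y175.2443
G01 X28.3751 Y197.4577
M5
G0 X114.4623 Y128.6801
M4 S813
G01 X103.7314 Y112.4897 F1183
G01 X80.4097 Y97.3498
G01 X55.7778 Y96.3785
M5
G0 X46.5526 Y76.0752
M4 S379
G01 X66.1616 Y98.7320 F2817
G01 X78.4241 Y120.5333
G01 X88.7724 Y135.6721
M5
G0 X30.9471 Y92.5931
M4 S813
G01 X37.6289 Y94.8065 F1183
G01 X32.5533 Y97.4843
G01 X15.7201 Y100.6265
M5
G0 X67.6071 Y84.7696
M4 S379
G01 X81.0720 Y148.6435 F2817
G01 X86.3784 Y102.5395
G01 X8.4236 Y145.8901
G01 X67.6071 Y84.7696
M5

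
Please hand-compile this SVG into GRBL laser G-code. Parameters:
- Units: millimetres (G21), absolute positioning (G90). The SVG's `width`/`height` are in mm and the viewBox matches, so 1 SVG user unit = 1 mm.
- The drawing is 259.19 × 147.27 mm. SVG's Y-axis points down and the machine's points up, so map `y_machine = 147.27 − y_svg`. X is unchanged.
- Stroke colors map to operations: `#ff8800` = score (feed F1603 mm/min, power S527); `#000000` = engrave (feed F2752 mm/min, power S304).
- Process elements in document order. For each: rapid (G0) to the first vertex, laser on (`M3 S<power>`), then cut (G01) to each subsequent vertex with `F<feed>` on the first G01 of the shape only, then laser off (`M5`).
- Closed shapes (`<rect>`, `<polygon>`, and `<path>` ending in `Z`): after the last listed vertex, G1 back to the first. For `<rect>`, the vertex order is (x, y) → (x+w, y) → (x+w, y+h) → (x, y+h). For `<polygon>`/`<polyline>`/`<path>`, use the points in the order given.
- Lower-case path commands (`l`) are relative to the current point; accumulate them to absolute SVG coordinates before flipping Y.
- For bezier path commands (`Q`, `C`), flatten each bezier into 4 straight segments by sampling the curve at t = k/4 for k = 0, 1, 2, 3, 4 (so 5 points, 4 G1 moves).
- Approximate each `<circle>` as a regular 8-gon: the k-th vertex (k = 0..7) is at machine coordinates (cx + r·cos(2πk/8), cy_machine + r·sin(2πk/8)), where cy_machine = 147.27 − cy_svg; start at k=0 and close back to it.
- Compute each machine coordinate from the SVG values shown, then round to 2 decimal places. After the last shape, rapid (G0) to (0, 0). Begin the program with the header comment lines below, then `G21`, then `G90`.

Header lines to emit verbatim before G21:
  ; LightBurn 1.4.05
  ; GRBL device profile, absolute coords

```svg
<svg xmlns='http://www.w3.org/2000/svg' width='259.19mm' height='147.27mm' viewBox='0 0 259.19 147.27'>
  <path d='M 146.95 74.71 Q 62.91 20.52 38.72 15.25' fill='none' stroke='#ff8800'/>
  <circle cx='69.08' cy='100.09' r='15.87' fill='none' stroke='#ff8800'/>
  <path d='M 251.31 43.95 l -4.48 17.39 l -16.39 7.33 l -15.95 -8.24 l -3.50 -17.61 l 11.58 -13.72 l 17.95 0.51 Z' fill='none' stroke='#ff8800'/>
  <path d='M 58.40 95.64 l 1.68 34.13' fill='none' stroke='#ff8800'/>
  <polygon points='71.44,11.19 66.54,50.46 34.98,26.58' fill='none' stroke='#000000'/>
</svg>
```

Since the viewBox matches the mm dimensions, user units are millimetres directly. The only transform is the Y-flip y_m = 147.27 − y_svg.

Shape 1 is a quadratic bezier drawn with `<path>`. Its stroke #ff8800 means score at S527, F1603. After flipping Y the toolpath is (146.95,72.56) → (108.67,96.60) → (77.87,114.52) → (54.56,126.33) → (38.72,132.02).

Shape 2 is a circle drawn with `<circle>`. Its stroke #ff8800 means score at S527, F1603. After flipping Y the toolpath is (84.95,47.18) → (80.30,58.40) → (69.08,63.05) → (57.86,58.40) → (53.21,47.18) → (57.86,35.96) → (69.08,31.31) → (80.30,35.96) → (84.95,47.18), returning to the start.

Shape 3 is a regular polygon drawn with `<path>`. Its stroke #ff8800 means score at S527, F1603. After flipping Y the toolpath is (251.31,103.32) → (246.83,85.93) → (230.44,78.60) → (214.49,86.84) → (210.99,104.45) → (222.57,118.17) → (240.52,117.66) → (251.31,103.32), returning to the start.

Shape 4 is a line segment drawn with `<path>`. Its stroke #ff8800 means score at S527, F1603. After flipping Y the toolpath is (58.40,51.63) → (60.08,17.50).

Shape 5 is a regular polygon drawn with `<polygon>`. Its stroke #000000 means engrave at S304, F2752. After flipping Y the toolpath is (71.44,136.08) → (66.54,96.81) → (34.98,120.69) → (71.44,136.08), returning to the start.

; LightBurn 1.4.05
; GRBL device profile, absolute coords
G21
G90
G0 X146.95 Y72.56
M3 S527
G01 X108.67 Y96.60 F1603
G01 X77.87 Y114.52
G01 X54.56 Y126.33
G01 X38.72 Y132.02
M5
G0 X84.95 Y47.18
M3 S527
G01 X80.30 Y58.40 F1603
G01 X69.08 Y63.05
G01 X57.86 Y58.40
G01 X53.21 Y47.18
G01 X57.86 Y35.96
G01 X69.08 Y31.31
G01 X80.30 Y35.96
G01 X84.95 Y47.18
M5
G0 X251.31 Y103.32
M3 S527
G01 X246.83 Y85.93 F1603
G01 X230.44 Y78.60
G01 X214.49 Y86.84
G01 X210.99 Y104.45
G01 X222.57 Y118.17
G01 X240.52 Y117.66
G01 X251.31 Y103.32
M5
G0 X58.40 Y51.63
M3 S527
G01 X60.08 Y17.50 F1603
M5
G0 X71.44 Y136.08
M3 S304
G01 X66.54 Y96.81 F2752
G01 X34.98 Y120.69
G01 X71.44 Y136.08
M5
G0 X0.00 Y0.00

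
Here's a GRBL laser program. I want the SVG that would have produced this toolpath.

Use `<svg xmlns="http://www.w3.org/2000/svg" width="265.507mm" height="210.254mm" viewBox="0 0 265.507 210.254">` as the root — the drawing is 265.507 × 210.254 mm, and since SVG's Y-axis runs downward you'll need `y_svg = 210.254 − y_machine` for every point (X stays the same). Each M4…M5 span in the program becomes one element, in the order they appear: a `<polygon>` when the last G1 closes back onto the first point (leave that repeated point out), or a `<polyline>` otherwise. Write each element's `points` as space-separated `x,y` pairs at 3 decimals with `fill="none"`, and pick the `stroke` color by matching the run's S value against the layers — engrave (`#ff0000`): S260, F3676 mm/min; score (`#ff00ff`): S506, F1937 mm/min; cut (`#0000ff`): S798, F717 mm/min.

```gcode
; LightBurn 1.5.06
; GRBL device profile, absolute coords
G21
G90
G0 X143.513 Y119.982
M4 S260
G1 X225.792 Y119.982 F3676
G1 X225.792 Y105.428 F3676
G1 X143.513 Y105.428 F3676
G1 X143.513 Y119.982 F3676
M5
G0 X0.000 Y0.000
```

y_svg = 210.254 − y_m. Every run uses S260, so all elements get stroke `#ff0000` (engrave).

[1] closed run; points: 143.513,90.272 225.792,90.272 225.792,104.826 143.513,104.826

<svg xmlns="http://www.w3.org/2000/svg" width="265.507mm" height="210.254mm" viewBox="0 0 265.507 210.254">
  <polygon points="143.513,90.272 225.792,90.272 225.792,104.826 143.513,104.826" fill="none" stroke="#ff0000"/>
</svg>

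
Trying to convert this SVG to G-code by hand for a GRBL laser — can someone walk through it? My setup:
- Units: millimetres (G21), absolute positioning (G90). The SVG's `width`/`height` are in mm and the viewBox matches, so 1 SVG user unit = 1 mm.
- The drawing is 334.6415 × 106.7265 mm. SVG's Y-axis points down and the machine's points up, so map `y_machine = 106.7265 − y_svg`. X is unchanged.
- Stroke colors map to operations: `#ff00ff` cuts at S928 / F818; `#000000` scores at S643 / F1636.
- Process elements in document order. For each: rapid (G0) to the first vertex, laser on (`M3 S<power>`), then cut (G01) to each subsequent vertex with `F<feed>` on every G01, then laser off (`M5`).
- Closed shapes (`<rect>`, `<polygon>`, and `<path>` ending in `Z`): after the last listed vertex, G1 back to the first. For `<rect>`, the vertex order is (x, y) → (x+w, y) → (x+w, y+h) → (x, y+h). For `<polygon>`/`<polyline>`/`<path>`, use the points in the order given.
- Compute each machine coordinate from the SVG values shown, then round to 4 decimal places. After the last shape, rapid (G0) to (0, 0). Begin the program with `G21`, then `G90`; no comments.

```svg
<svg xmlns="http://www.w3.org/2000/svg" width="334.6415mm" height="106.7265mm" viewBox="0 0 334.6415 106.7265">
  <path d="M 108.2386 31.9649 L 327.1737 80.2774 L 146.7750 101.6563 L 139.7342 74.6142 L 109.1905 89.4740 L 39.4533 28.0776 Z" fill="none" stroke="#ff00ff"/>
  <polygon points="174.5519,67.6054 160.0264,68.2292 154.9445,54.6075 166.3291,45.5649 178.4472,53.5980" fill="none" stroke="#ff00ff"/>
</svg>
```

G21
G90
G0 X108.2386 Y74.7616
M3 S928
G01 X327.1737 Y26.4491 F818
G01 X146.7750 Y5.0702 F818
G01 X139.7342 Y32.1123 F818
G01 X109.1905 Y17.2525 F818
G01 X39.4533 Y78.6489 F818
G01 X108.2386 Y74.7616 F818
M5
G0 X174.5519 Y39.1211
M3 S928
G01 X160.0264 Y38.4973 F818
G01 X154.9445 Y52.1190 F818
G01 X166.3291 Y61.1616 F818
G01 X178.4472 Y53.1285 F818
G01 X174.5519 Y39.1211 F818
M5
G0 X0.0000 Y0.0000

viewBox `0 0 334.6415 106.7265` with mm width/height → 1 unit = 1 mm. Flip: y_m = 106.7265 − y_svg.

**Shape 1** — `<path>` closed polygon, stroke `#ff00ff` → cut (S928, F818). Machine vertices: (108.2386,74.7616) → (327.1737,26.4491) → (146.7750,5.0702) → (139.7342,32.1123) → (109.1905,17.2525) → (39.4533,78.6489) → (108.2386,74.7616). Closed: final G1 returns to the first vertex.

**Shape 2** — `<polygon>` regular polygon, stroke `#ff00ff` → cut (S928, F818). Machine vertices: (174.5519,39.1211) → (160.0264,38.4973) → (154.9445,52.1190) → (166.3291,61.1616) → (178.4472,53.1285) → (174.5519,39.1211). Closed: final G1 returns to the first vertex.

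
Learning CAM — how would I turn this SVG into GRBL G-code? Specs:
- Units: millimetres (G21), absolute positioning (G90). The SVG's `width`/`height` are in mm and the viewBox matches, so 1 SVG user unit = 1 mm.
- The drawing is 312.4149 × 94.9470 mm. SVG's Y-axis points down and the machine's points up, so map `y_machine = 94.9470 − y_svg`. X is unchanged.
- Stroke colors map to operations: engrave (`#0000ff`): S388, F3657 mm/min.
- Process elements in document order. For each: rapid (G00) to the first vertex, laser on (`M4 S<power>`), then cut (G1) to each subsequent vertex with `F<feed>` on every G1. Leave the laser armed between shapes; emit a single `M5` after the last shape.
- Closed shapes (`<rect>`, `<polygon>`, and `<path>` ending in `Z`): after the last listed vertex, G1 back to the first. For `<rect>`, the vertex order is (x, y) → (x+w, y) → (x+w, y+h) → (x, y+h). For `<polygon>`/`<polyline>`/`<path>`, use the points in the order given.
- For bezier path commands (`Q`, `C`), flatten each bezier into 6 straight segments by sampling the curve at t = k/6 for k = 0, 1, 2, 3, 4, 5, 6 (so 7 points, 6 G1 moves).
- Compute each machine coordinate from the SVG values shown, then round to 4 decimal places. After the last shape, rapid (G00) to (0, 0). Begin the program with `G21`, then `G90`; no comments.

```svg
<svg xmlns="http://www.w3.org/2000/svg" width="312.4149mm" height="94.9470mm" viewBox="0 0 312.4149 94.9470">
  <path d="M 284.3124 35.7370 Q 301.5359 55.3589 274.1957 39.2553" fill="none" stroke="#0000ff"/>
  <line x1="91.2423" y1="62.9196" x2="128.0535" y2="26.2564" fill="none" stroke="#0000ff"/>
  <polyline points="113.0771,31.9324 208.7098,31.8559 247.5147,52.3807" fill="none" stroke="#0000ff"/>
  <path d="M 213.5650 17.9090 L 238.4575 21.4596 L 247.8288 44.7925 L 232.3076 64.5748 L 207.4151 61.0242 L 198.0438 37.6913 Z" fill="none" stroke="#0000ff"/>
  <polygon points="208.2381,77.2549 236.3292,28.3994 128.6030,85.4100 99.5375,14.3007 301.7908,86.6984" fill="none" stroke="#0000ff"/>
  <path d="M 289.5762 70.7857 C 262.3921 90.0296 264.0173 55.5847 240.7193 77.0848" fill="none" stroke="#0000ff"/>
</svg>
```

viewBox `0 0 312.4149 94.9470` with mm width/height → 1 unit = 1 mm. Flip: y_m = 94.9470 − y_svg.

**Shape 1** — `<path>` quadratic bezier, stroke `#0000ff` → engrave (S388, F3657). Control points (SVG): P0=(284.3124,35.7370), P1=(301.5359,55.3589), P2=(274.1957,39.2553); sampled at t=k/6. Machine vertices: (284.3124,59.2100) → (288.8157,53.6617) → (290.8432,50.0982) → (290.3950,48.5195) → (287.4710,48.9255) → (282.0712,51.3162) → (274.1957,55.6917). Open path.

**Shape 2** — `<line>` line segment, stroke `#0000ff` → engrave (S388, F3657). Machine vertices: (91.2423,32.0274) → (128.0535,68.6906). Open path.

**Shape 3** — `<polyline>` open polyline, stroke `#0000ff` → engrave (S388, F3657). Machine vertices: (113.0771,63.0146) → (208.7098,63.0911) → (247.5147,42.5663). Open path.

**Shape 4** — `<path>` regular polygon, stroke `#0000ff` → engrave (S388, F3657). Machine vertices: (213.5650,77.0380) → (238.4575,73.4874) → (247.8288,50.1545) → (232.3076,30.3722) → (207.4151,33.9228) → (198.0438,57.2557) → (213.5650,77.0380). Closed: final G1 returns to the first vertex.

**Shape 5** — `<polygon>` closed polygon, stroke `#0000ff` → engrave (S388, F3657). Machine vertices: (208.2381,17.6921) → (236.3292,66.5476) → (128.6030,9.5370) → (99.5375,80.6463) → (301.7908,8.2486) → (208.2381,17.6921). Closed: final G1 returns to the first vertex.

**Shape 6** — `<path>` cubic bezier, stroke `#0000ff` → engrave (S388, F3657). Control points (SVG): P0=(289.5762,70.7857), P1=(262.3921,90.0296), P2=(264.0173,55.5847), P3=(240.7193,77.0848); sampled at t=k/6. Machine vertices: (289.5762,24.1613) → (278.1362,18.5059) → (270.0051,18.7532) → (263.6905,21.8578) → (257.6997,24.7745) → (250.5401,24.4577) → (240.7193,17.8622). Open path.

G21
G90
G00 X284.3124 Y59.2100
M4 S388
G1 X288.8157 Y53.6617 F3657
G1 X290.8432 Y50.0982 F3657
G1 X290.3950 Y48.5195 F3657
G1 X287.4710 Y48.9255 F3657
G1 X282.0712 Y51.3162 F3657
G1 X274.1957 Y55.6917 F3657
G00 X91.2423 Y32.0274
M4 S388
G1 X128.0535 Y68.6906 F3657
G00 X113.0771 Y63.0146
M4 S388
G1 X208.7098 Y63.0911 F3657
G1 X247.5147 Y42.5663 F3657
G00 X213.5650 Y77.0380
M4 S388
G1 X238.4575 Y73.4874 F3657
G1 X247.8288 Y50.1545 F3657
G1 X232.3076 Y30.3722 F3657
G1 X207.4151 Y33.9228 F3657
G1 X198.0438 Y57.2557 F3657
G1 X213.5650 Y77.0380 F3657
G00 X208.2381 Y17.6921
M4 S388
G1 X236.3292 Y66.5476 F3657
G1 X128.6030 Y9.5370 F3657
G1 X99.5375 Y80.6463 F3657
G1 X301.7908 Y8.2486 F3657
G1 X208.2381 Y17.6921 F3657
G00 X289.5762 Y24.1613
M4 S388
G1 X278.1362 Y18.5059 F3657
G1 X270.0051 Y18.7532 F3657
G1 X263.6905 Y21.8578 F3657
G1 X257.6997 Y24.7745 F3657
G1 X250.5401 Y24.4577 F3657
G1 X240.7193 Y17.8622 F3657
M5
G00 X0.0000 Y0.0000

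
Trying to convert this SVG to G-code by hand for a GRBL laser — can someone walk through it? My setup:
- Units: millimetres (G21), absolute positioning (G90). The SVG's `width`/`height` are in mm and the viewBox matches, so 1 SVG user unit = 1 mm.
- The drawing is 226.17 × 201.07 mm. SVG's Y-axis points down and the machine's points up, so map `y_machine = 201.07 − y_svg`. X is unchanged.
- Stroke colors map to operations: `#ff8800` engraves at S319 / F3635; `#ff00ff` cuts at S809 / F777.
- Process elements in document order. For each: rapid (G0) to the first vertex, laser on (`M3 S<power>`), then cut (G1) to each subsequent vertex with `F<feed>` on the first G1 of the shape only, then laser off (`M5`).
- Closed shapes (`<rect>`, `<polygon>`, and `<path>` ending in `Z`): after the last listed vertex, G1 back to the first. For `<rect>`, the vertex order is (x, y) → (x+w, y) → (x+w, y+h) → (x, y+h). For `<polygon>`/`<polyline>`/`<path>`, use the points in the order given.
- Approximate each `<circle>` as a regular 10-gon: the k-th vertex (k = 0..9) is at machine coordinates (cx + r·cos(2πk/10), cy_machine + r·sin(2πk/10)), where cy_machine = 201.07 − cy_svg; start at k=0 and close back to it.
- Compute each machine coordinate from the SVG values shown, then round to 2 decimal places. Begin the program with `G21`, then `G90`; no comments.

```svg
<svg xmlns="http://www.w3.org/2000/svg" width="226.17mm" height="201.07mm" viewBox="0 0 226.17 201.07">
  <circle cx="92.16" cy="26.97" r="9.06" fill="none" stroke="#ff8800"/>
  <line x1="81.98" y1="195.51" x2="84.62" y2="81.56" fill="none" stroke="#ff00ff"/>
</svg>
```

viewBox `0 0 226.17 201.07` with mm width/height → 1 unit = 1 mm. Flip: y_m = 201.07 − y_svg.

**Shape 1** — `<circle>` circle, stroke `#ff8800` → engrave (S319, F3635). Machine vertices: (101.22,174.10) → (99.49,179.43) → (94.96,182.72) → (89.36,182.72) → (84.83,179.43) → (83.10,174.10) → (84.83,168.77) → (89.36,165.48) → (94.96,165.48) → (99.49,168.77) → (101.22,174.10). Closed: final G1 returns to the first vertex.

**Shape 2** — `<line>` line segment, stroke `#ff00ff` → cut (S809, F777). Machine vertices: (81.98,5.56) → (84.62,119.51). Open path.

G21
G90
G0 X101.22 Y174.10
M3 S319
G1 X99.49 Y179.43 F3635
G1 X94.96 Y182.72
G1 X89.36 Y182.72
G1 X84.83 Y179.43
G1 X83.10 Y174.10
G1 X84.83 Y168.77
G1 X89.36 Y165.48
G1 X94.96 Y165.48
G1 X99.49 Y168.77
G1 X101.22 Y174.10
M5
G0 X81.98 Y5.56
M3 S809
G1 X84.62 Y119.51 F777
M5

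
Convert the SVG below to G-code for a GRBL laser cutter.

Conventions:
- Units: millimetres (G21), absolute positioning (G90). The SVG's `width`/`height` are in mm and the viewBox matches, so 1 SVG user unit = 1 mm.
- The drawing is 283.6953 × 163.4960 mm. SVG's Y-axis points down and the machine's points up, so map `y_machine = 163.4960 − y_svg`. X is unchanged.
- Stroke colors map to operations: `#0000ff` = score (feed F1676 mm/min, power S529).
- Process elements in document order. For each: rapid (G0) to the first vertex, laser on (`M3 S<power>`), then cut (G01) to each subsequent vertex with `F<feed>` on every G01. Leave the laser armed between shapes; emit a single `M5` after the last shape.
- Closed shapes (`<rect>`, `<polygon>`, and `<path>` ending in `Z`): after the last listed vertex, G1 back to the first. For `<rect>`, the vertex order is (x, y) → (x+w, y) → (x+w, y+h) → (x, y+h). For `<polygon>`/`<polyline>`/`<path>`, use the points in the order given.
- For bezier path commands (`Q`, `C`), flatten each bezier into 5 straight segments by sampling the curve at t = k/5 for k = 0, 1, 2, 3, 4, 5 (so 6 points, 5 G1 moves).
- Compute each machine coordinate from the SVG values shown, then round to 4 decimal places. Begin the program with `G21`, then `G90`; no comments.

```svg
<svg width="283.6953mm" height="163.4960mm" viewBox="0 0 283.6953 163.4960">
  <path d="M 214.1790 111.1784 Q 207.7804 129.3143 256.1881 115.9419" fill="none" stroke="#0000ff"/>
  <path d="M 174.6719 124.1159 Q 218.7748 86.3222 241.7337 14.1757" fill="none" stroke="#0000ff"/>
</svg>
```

G21
G90
G0 X214.1790 Y52.3176
M3 S529
G01 X213.8118 Y46.3236 F1676
G01 X217.8291 Y42.8502 F1676
G01 X226.2309 Y41.8975 F1676
G01 X239.0173 Y43.4655 F1676
G01 X256.1881 Y47.5541 F1676
G0 X174.6719 Y39.3801
M3 S529
G01 X191.4673 Y55.8717 F1676
G01 X206.5712 Y75.1115 F1676
G01 X219.9835 Y97.0995 F1676
G01 X231.7044 Y121.8358 F1676
G01 X241.7337 Y149.3203 F1676
M5

1 u = 1 mm; y_m = 163.4960 − y.

[1] `<path>` quadratic bezier, #0000ff→score S529 F1676: (214.1790,52.3176) → (213.8118,46.3236) → (217.8291,42.8502) → (226.2309,41.8975) → (239.0173,43.4655) → (256.1881,47.5541)

[2] `<path>` quadratic bezier, #0000ff→score S529 F1676: (174.6719,39.3801) → (191.4673,55.8717) → (206.5712,75.1115) → (219.9835,97.0995) → (231.7044,121.8358) → (241.7337,149.3203)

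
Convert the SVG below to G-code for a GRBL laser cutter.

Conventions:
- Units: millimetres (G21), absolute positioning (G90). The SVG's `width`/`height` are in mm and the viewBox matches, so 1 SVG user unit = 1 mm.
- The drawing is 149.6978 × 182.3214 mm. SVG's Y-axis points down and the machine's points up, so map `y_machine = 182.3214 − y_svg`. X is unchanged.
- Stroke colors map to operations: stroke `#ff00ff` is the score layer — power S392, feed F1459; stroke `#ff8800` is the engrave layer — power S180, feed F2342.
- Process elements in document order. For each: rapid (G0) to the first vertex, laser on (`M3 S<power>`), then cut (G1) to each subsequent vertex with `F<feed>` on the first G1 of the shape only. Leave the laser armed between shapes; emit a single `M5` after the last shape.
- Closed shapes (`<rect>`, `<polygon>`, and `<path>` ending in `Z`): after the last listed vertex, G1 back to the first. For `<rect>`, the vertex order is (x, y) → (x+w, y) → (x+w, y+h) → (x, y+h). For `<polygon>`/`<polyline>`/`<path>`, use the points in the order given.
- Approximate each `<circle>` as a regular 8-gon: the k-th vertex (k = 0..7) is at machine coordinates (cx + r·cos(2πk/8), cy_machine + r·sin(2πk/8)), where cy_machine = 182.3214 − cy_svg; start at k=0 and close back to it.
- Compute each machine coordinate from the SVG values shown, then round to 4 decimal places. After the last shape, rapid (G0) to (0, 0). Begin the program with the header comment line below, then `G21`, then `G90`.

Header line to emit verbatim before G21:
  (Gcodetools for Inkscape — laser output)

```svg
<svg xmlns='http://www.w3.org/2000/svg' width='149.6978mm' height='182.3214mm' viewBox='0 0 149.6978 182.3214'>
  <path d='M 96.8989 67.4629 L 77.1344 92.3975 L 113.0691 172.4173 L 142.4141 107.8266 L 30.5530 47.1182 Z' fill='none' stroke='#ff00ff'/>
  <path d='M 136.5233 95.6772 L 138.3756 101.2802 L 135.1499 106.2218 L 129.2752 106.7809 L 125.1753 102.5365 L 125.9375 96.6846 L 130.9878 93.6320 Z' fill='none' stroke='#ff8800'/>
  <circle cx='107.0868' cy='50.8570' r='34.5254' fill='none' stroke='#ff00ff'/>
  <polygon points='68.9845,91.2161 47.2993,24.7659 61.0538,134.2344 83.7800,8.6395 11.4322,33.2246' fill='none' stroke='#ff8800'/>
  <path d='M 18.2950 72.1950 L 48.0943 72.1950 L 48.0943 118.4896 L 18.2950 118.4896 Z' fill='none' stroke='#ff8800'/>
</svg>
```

(Gcodetools for Inkscape — laser output)
G21
G90
G0 X96.8989 Y114.8585
M3 S392
G1 X77.1344 Y89.9239 F1459
G1 X113.0691 Y9.9041
G1 X142.4141 Y74.4948
G1 X30.5530 Y135.2032
G1 X96.8989 Y114.8585
G0 X136.5233 Y86.6442
M3 S180
G1 X138.3756 Y81.0412 F2342
G1 X135.1499 Y76.0996
G1 X129.2752 Y75.5405
G1 X125.1753 Y79.7849
G1 X125.9375 Y85.6368
G1 X130.9878 Y88.6894
G1 X136.5233 Y86.6442
G0 X141.6122 Y131.4644
M3 S392
G1 X131.4999 Y155.8775 F1459
G1 X107.0868 Y165.9898
G1 X82.6737 Y155.8775
G1 X72.5614 Y131.4644
G1 X82.6737 Y107.0513
G1 X107.0868 Y96.9390
G1 X131.4999 Y107.0513
G1 X141.6122 Y131.4644
G0 X68.9845 Y91.1053
M3 S180
G1 X47.2993 Y157.5555 F2342
G1 X61.0538 Y48.0870
G1 X83.7800 Y173.6819
G1 X11.4322 Y149.0968
G1 X68.9845 Y91.1053
G0 X18.2950 Y110.1264
M3 S180
G1 X48.0943 Y110.1264 F2342
G1 X48.0943 Y63.8318
G1 X18.2950 Y63.8318
G1 X18.2950 Y110.1264
M5
G0 X0.0000 Y0.0000

Since the viewBox matches the mm dimensions, user units are millimetres directly. The only transform is the Y-flip y_m = 182.3214 − y_svg.

Shape 1 is a closed polygon drawn with `<path>`. Its stroke #ff00ff means score at S392, F1459. After flipping Y the toolpath is (96.8989,114.8585) → (77.1344,89.9239) → (113.0691,9.9041) → (142.4141,74.4948) → (30.5530,135.2032) → (96.8989,114.8585), returning to the start.

Shape 2 is a regular polygon drawn with `<path>`. Its stroke #ff8800 means engrave at S180, F2342. After flipping Y the toolpath is (136.5233,86.6442) → (138.3756,81.0412) → (135.1499,76.0996) → (129.2752,75.5405) → (125.1753,79.7849) → (125.9375,85.6368) → (130.9878,88.6894) → (136.5233,86.6442), returning to the start.

Shape 3 is a circle drawn with `<circle>`. Its stroke #ff00ff means score at S392, F1459. After flipping Y the toolpath is (141.6122,131.4644) → (131.4999,155.8775) → (107.0868,165.9898) → (82.6737,155.8775) → (72.5614,131.4644) → (82.6737,107.0513) → (107.0868,96.9390) → (131.4999,107.0513) → (141.6122,131.4644), returning to the start.

Shape 4 is a closed polygon drawn with `<polygon>`. Its stroke #ff8800 means engrave at S180, F2342. After flipping Y the toolpath is (68.9845,91.1053) → (47.2993,157.5555) → (61.0538,48.0870) → (83.7800,173.6819) → (11.4322,149.0968) → (68.9845,91.1053), returning to the start.

Shape 5 is a rectangle drawn with `<path>`. Its stroke #ff8800 means engrave at S180, F2342. After flipping Y the toolpath is (18.2950,110.1264) → (48.0943,110.1264) → (48.0943,63.8318) → (18.2950,63.8318) → (18.2950,110.1264), returning to the start.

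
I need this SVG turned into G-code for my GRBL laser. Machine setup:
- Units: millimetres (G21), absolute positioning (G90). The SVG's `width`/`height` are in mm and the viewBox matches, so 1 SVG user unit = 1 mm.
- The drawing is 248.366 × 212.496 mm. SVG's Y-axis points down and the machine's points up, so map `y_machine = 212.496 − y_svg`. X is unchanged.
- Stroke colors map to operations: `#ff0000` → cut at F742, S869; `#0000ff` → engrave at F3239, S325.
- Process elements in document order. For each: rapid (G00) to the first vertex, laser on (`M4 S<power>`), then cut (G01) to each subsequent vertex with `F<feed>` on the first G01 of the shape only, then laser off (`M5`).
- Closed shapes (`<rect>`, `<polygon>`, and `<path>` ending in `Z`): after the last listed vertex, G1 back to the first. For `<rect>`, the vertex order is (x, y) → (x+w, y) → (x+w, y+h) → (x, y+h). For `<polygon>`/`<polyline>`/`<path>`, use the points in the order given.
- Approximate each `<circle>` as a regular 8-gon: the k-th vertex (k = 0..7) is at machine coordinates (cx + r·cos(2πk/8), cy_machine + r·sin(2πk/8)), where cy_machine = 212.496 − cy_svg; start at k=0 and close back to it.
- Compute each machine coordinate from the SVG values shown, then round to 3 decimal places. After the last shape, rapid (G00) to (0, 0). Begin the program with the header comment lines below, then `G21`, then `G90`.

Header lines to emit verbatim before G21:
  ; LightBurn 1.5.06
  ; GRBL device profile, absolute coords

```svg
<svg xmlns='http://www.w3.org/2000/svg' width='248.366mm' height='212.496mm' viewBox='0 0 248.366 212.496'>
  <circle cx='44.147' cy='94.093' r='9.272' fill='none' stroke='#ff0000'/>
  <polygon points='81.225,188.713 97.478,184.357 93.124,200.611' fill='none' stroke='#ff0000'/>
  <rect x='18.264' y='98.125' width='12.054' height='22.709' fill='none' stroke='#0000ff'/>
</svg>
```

; LightBurn 1.5.06
; GRBL device profile, absolute coords
G21
G90
G00 X53.419 Y118.403
M4 S869
G01 X50.703 Y124.959 F742
G01 X44.147 Y127.675
G01 X37.591 Y124.959
G01 X34.875 Y118.403
G01 X37.591 Y111.847
G01 X44.147 Y109.131
G01 X50.703 Y111.847
G01 X53.419 Y118.403
M5
G00 X81.225 Y23.783
M4 S869
G01 X97.478 Y28.139 F742
G01 X93.124 Y11.885
G01 X81.225 Y23.783
M5
G00 X18.264 Y114.371
M4 S325
G01 X30.318 Y114.371 F3239
G01 X30.318 Y91.662
G01 X18.264 Y91.662
G01 X18.264 Y114.371
M5
G00 X0.000 Y0.000

1 u = 1 mm; y_m = 212.496 − y.

[1] `<circle>` circle, #ff0000→cut S869 F742: (53.419,118.403) → (50.703,124.959) → (44.147,127.675) → (37.591,124.959) → (34.875,118.403) → (37.591,111.847) → (44.147,109.131) → (50.703,111.847) → (53.419,118.403) (closed)

[2] `<polygon>` regular polygon, #ff0000→cut S869 F742: (81.225,23.783) → (97.478,28.139) → (93.124,11.885) → (81.225,23.783) (closed)

[3] `<rect>` rectangle, #0000ff→engrave S325 F3239: (18.264,114.371) → (30.318,114.371) → (30.318,91.662) → (18.264,91.662) → (18.264,114.371) (closed)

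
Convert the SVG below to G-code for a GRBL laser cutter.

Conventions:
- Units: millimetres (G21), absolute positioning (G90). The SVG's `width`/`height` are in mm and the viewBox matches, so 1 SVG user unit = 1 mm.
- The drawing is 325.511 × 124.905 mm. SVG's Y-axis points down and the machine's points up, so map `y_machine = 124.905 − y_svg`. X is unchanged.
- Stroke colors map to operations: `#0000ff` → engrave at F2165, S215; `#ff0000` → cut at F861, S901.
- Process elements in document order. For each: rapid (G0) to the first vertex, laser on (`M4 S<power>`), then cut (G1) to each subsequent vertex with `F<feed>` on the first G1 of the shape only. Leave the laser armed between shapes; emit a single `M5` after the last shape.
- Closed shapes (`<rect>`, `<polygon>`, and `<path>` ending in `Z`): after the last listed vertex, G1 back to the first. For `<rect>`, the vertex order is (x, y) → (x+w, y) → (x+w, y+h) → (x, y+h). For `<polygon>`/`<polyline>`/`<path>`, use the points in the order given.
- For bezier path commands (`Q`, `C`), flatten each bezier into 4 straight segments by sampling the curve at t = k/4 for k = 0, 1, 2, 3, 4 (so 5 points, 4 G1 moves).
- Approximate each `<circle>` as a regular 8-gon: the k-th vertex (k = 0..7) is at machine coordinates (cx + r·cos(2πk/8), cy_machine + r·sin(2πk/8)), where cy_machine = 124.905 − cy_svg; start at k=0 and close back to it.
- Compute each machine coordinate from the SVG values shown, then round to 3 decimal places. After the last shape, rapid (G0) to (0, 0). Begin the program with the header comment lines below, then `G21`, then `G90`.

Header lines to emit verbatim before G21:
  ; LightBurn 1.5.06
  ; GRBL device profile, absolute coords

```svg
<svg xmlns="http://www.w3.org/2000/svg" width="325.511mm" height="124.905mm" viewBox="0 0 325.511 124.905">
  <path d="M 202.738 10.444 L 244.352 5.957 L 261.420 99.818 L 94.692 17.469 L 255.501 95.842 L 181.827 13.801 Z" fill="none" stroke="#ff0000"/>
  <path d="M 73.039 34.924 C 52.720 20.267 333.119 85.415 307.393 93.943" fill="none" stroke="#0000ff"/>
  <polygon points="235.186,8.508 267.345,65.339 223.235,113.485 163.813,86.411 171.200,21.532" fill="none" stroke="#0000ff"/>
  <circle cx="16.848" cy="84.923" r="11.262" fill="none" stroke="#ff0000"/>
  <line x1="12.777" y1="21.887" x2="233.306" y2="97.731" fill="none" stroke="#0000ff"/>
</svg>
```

1 u = 1 mm; y_m = 124.905 − y.

[1] `<path>` closed polygon, #ff0000→cut S901 F861: (202.738,114.461) → (244.352,118.948) → (261.420,25.087) → (94.692,107.436) → (255.501,29.063) → (181.827,111.104) → (202.738,114.461) (closed)

[2] `<path>` cubic bezier, #0000ff→engrave S215 F2165: (73.039,89.981) → (104.702,88.142) → (192.244,69.166) → (278.771,45.843) → (307.393,30.962)

[3] `<polygon>` regular polygon, #0000ff→engrave S215 F2165: (235.186,116.397) → (267.345,59.566) → (223.235,11.420) → (163.813,38.494) → (171.200,103.373) → (235.186,116.397) (closed)

[4] `<circle>` circle, #ff0000→cut S901 F861: (28.110,39.982) → (24.811,47.945) → (16.848,51.244) → (8.885,47.945) → (5.586,39.982) → (8.885,32.019) → (16.848,28.720) → (24.811,32.019) → (28.110,39.982) (closed)

[5] `<line>` line segment, #0000ff→engrave S215 F2165: (12.777,103.018) → (233.306,27.174)

; LightBurn 1.5.06
; GRBL device profile, absolute coords
G21
G90
G0 X202.738 Y114.461
M4 S901
G1 X244.352 Y118.948 F861
G1 X261.420 Y25.087
G1 X94.692 Y107.436
G1 X255.501 Y29.063
G1 X181.827 Y111.104
G1 X202.738 Y114.461
G0 X73.039 Y89.981
M4 S215
G1 X104.702 Y88.142 F2165
G1 X192.244 Y69.166
G1 X278.771 Y45.843
G1 X307.393 Y30.962
G0 X235.186 Y116.397
M4 S215
G1 X267.345 Y59.566 F2165
G1 X223.235 Y11.420
G1 X163.813 Y38.494
G1 X171.200 Y103.373
G1 X235.186 Y116.397
G0 X28.110 Y39.982
M4 S901
G1 X24.811 Y47.945 F861
G1 X16.848 Y51.244
G1 X8.885 Y47.945
G1 X5.586 Y39.982
G1 X8.885 Y32.019
G1 X16.848 Y28.720
G1 X24.811 Y32.019
G1 X28.110 Y39.982
G0 X12.777 Y103.018
M4 S215
G1 X233.306 Y27.174 F2165
M5
G0 X0.000 Y0.000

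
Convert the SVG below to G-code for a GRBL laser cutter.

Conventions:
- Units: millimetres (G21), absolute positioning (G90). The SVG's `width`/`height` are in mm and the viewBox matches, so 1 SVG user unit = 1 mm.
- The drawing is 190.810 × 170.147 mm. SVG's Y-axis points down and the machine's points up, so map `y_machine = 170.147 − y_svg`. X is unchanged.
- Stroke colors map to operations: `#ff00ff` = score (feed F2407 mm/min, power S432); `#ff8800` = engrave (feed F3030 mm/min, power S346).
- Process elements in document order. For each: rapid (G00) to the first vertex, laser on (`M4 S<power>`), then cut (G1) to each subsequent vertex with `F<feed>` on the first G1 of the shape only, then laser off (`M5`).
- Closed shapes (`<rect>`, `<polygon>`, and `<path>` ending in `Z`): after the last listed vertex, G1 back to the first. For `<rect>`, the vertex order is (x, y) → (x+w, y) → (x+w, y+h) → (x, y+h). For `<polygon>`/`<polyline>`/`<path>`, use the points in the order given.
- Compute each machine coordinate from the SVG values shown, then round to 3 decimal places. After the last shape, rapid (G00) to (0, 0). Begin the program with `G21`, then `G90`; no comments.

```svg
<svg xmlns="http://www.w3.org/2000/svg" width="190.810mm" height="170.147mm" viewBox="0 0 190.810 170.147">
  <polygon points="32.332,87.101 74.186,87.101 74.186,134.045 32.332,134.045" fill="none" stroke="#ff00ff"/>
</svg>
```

1 u = 1 mm; y_m = 170.147 − y.

[1] `<polygon>` rectangle, #ff00ff→score S432 F2407: (32.332,83.046) → (74.186,83.046) → (74.186,36.102) → (32.332,36.102) → (32.332,83.046) (closed)

G21
G90
G00 X32.332 Y83.046
M4 S432
G1 X74.186 Y83.046 F2407
G1 X74.186 Y36.102
G1 X32.332 Y36.102
G1 X32.332 Y83.046
M5
G00 X0.000 Y0.000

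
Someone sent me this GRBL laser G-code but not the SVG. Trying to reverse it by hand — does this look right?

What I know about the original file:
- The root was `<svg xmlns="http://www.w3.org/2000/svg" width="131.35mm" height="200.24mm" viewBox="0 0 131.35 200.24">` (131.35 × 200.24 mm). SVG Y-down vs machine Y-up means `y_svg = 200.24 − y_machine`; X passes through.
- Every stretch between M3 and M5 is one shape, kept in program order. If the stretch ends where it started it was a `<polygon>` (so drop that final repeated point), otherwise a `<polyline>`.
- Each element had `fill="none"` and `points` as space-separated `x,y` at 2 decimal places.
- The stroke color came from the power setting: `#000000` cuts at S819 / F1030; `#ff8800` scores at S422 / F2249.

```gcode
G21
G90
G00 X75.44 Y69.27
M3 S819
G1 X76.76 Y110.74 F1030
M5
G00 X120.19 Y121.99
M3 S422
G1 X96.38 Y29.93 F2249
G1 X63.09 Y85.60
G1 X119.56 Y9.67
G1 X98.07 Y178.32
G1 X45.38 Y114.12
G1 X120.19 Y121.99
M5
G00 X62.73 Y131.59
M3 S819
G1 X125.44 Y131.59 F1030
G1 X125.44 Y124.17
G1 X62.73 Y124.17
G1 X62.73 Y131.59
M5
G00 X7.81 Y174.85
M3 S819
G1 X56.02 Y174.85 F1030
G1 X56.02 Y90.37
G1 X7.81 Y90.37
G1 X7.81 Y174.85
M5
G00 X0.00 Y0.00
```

<svg xmlns="http://www.w3.org/2000/svg" width="131.35mm" height="200.24mm" viewBox="0 0 131.35 200.24">
  <polyline points="75.44,130.97 76.76,89.50" fill="none" stroke="#000000"/>
  <polygon points="120.19,78.25 96.38,170.31 63.09,114.64 119.56,190.57 98.07,21.92 45.38,86.12" fill="none" stroke="#ff8800"/>
  <polygon points="62.73,68.65 125.44,68.65 125.44,76.07 62.73,76.07" fill="none" stroke="#000000"/>
  <polygon points="7.81,25.39 56.02,25.39 56.02,109.87 7.81,109.87" fill="none" stroke="#000000"/>
</svg>

Each laser-on run becomes one SVG element. Flip Y back into SVG space with y_svg = 200.24 − y_machine.

Run 1: the run's S819 means `#000000` (cut). The run is open, so emit a `<polyline>` with points (Y-flipped): 75.44,130.97 76.76,89.50.

Run 2: S422 ⇒ score layer `#ff8800`. The run returns to its start, so emit a `<polygon>` with points (Y-flipped): 120.19,78.25 96.38,170.31 63.09,114.64 119.56,190.57 98.07,21.92 45.38,86.12.

Run 3: the run's S819 means `#000000` (cut). The run returns to its start, so emit a `<polygon>` with points (Y-flipped): 62.73,68.65 125.44,68.65 125.44,76.07 62.73,76.07.

Run 4: power S819 maps to stroke `#000000` (cut). The run returns to its start, so emit a `<polygon>` with points (Y-flipped): 7.81,25.39 56.02,25.39 56.02,109.87 7.81,109.87.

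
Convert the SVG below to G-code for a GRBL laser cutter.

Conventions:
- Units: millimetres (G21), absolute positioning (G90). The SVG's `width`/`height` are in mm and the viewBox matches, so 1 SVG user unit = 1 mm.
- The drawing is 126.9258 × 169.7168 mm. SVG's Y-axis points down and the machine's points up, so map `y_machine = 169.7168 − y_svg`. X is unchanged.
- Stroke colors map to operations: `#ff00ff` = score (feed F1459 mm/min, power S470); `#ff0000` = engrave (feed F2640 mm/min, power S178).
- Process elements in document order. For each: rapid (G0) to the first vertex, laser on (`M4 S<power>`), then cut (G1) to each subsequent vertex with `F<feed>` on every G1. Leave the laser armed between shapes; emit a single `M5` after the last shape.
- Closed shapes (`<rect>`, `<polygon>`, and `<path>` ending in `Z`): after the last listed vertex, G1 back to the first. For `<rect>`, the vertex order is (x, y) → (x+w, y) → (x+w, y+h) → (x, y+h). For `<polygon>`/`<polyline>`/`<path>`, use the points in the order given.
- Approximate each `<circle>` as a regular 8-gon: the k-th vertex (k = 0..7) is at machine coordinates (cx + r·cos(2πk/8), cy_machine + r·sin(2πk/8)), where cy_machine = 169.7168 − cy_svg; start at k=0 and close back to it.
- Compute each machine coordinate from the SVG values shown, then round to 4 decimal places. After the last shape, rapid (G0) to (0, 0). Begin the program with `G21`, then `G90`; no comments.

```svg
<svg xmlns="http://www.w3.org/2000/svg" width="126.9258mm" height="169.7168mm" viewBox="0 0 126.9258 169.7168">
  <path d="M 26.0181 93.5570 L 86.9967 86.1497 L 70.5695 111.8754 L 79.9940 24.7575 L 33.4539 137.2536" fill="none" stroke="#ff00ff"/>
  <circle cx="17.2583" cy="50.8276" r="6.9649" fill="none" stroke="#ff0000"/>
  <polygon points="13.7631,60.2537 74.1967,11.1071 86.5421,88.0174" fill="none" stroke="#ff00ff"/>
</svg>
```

G21
G90
G0 X26.0181 Y76.1598
M4 S470
G1 X86.9967 Y83.5671 F1459
G1 X70.5695 Y57.8414 F1459
G1 X79.9940 Y144.9593 F1459
G1 X33.4539 Y32.4632 F1459
G0 X24.2232 Y118.8892
M4 S178
G1 X22.1832 Y123.8141 F2640
G1 X17.2583 Y125.8541 F2640
G1 X12.3334 Y123.8141 F2640
G1 X10.2934 Y118.8892 F2640
G1 X12.3334 Y113.9643 F2640
G1 X17.2583 Y111.9243 F2640
G1 X22.1832 Y113.9643 F2640
G1 X24.2232 Y118.8892 F2640
G0 X13.7631 Y109.4631
M4 S470
G1 X74.1967 Y158.6097 F1459
G1 X86.5421 Y81.6994 F1459
G1 X13.7631 Y109.4631 F1459
M5
G0 X0.0000 Y0.0000

viewBox `0 0 126.9258 169.7168` with mm width/height → 1 unit = 1 mm. Flip: y_m = 169.7168 − y_svg.

**Shape 1** — `<path>` open polyline, stroke `#ff00ff` → score (S470, F1459). Machine vertices: (26.0181,76.1598) → (86.9967,83.5671) → (70.5695,57.8414) → (79.9940,144.9593) → (33.4539,32.4632). Open path.

**Shape 2** — `<circle>` circle, stroke `#ff0000` → engrave (S178, F2640). Machine vertices: (24.2232,118.8892) → (22.1832,123.8141) → (17.2583,125.8541) → (12.3334,123.8141) → (10.2934,118.8892) → (12.3334,113.9643) → (17.2583,111.9243) → (22.1832,113.9643) → (24.2232,118.8892). Closed: final G1 returns to the first vertex.

**Shape 3** — `<polygon>` regular polygon, stroke `#ff00ff` → score (S470, F1459). Machine vertices: (13.7631,109.4631) → (74.1967,158.6097) → (86.5421,81.6994) → (13.7631,109.4631). Closed: final G1 returns to the first vertex.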